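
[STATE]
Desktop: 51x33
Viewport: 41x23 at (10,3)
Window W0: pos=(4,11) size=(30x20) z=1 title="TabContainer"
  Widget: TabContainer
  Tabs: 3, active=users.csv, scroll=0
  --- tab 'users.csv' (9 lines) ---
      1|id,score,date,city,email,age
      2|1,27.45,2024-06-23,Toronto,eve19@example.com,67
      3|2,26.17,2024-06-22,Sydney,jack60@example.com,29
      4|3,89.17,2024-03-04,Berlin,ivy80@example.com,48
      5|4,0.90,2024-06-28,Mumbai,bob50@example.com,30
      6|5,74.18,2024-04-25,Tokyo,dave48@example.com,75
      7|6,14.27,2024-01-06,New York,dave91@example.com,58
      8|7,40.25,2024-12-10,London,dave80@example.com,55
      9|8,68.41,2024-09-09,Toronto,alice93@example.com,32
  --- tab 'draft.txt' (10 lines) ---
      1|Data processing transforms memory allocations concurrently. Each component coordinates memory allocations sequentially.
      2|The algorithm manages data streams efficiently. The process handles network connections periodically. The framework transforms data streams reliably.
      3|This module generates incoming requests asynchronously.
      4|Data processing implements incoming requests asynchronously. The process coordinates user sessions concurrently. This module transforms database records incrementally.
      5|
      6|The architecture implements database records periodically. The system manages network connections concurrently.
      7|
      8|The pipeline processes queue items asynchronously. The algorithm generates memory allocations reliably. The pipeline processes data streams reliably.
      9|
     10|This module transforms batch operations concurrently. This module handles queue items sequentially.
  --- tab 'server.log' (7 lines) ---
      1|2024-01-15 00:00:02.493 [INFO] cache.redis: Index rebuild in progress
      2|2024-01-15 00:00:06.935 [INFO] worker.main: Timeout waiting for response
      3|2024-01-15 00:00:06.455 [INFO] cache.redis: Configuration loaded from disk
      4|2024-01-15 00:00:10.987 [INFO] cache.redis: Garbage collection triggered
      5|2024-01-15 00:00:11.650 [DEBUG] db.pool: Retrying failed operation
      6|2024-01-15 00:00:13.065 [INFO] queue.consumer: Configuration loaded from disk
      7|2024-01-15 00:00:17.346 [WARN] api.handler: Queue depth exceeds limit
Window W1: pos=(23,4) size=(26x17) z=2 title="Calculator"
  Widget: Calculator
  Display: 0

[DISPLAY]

                                         
             ┏━━━━━━━━━━━━━━━━━━━━━━━━┓  
             ┃ Calculator             ┃  
             ┠────────────────────────┨  
             ┃                       0┃  
             ┃┌───┬───┬───┬───┐       ┃  
             ┃│ 7 │ 8 │ 9 │ ÷ │       ┃  
             ┃├───┼───┼───┼───┤       ┃  
━━━━━━━━━━━━━┃│ 4 │ 5 │ 6 │ × │       ┃  
ontainer     ┃├───┼───┼───┼───┤       ┃  
─────────────┃│ 1 │ 2 │ 3 │ - │       ┃  
s.csv]│ draft┃├───┼───┼───┼───┤       ┃  
─────────────┃│ 0 │ . │ = │ + │       ┃  
ore,date,city┃├───┼───┼───┼───┤       ┃  
45,2024-06-23┃│ C │ MC│ MR│ M+│       ┃  
17,2024-06-22┃└───┴───┴───┴───┘       ┃  
17,2024-03-04┃                        ┃  
0,2024-06-28,┗━━━━━━━━━━━━━━━━━━━━━━━━┛  
18,2024-04-25,Tokyo,dav┃                 
27,2024-01-06,New York,┃                 
25,2024-12-10,London,da┃                 
41,2024-09-09,Toronto,a┃                 
                       ┃                 


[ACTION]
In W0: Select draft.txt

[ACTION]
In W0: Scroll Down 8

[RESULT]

                                         
             ┏━━━━━━━━━━━━━━━━━━━━━━━━┓  
             ┃ Calculator             ┃  
             ┠────────────────────────┨  
             ┃                       0┃  
             ┃┌───┬───┬───┬───┐       ┃  
             ┃│ 7 │ 8 │ 9 │ ÷ │       ┃  
             ┃├───┼───┼───┼───┤       ┃  
━━━━━━━━━━━━━┃│ 4 │ 5 │ 6 │ × │       ┃  
ontainer     ┃├───┼───┼───┼───┤       ┃  
─────────────┃│ 1 │ 2 │ 3 │ - │       ┃  
s.csv │[draft┃├───┼───┼───┼───┤       ┃  
─────────────┃│ 0 │ . │ = │ + │       ┃  
             ┃├───┼───┼───┼───┤       ┃  
module transf┃│ C │ MC│ MR│ M+│       ┃  
             ┃└───┴───┴───┴───┘       ┃  
             ┃                        ┃  
             ┗━━━━━━━━━━━━━━━━━━━━━━━━┛  
                       ┃                 
                       ┃                 
                       ┃                 
                       ┃                 
                       ┃                 


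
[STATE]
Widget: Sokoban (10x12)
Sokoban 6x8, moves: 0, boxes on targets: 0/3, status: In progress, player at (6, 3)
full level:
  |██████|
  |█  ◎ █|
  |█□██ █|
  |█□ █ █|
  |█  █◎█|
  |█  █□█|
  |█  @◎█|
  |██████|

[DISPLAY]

██████    
█  ◎ █    
█□██ █    
█□ █ █    
█  █◎█    
█  █□█    
█  @◎█    
██████    
Moves: 0  
          
          
          


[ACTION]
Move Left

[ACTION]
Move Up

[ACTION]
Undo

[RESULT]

██████    
█  ◎ █    
█□██ █    
█□ █ █    
█  █◎█    
█  █□█    
█ @ ◎█    
██████    
Moves: 1  
          
          
          


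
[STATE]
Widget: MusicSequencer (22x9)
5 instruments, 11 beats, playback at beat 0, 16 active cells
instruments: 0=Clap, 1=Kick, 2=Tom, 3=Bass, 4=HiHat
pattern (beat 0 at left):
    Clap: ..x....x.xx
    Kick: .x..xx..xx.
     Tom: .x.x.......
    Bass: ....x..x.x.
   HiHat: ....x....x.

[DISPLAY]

      ▼1234567890     
  Clap··█····█·██     
  Kick·█··██··██·     
   Tom·█·█·······     
  Bass····█··█·█·     
 HiHat····█····█·     
                      
                      
                      


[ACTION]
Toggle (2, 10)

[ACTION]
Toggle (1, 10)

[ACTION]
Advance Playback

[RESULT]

      0▼234567890     
  Clap··█····█·██     
  Kick·█··██··███     
   Tom·█·█······█     
  Bass····█··█·█·     
 HiHat····█····█·     
                      
                      
                      


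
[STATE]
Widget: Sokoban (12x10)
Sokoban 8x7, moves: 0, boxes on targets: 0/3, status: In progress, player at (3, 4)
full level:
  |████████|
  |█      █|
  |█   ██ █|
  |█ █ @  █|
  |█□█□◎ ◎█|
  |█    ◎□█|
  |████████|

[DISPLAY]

████████    
█      █    
█   ██ █    
█ █ @  █    
█□█□◎ ◎█    
█    ◎□█    
████████    
Moves: 0  0/
            
            


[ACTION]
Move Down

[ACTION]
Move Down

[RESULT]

████████    
█      █    
█   ██ █    
█ █    █    
█□█□◎ ◎█    
█   @◎□█    
████████    
Moves: 2  0/
            
            


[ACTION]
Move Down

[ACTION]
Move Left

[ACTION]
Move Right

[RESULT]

████████    
█      █    
█   ██ █    
█ █    █    
█□█□◎ ◎█    
█   @◎□█    
████████    
Moves: 4  0/
            
            


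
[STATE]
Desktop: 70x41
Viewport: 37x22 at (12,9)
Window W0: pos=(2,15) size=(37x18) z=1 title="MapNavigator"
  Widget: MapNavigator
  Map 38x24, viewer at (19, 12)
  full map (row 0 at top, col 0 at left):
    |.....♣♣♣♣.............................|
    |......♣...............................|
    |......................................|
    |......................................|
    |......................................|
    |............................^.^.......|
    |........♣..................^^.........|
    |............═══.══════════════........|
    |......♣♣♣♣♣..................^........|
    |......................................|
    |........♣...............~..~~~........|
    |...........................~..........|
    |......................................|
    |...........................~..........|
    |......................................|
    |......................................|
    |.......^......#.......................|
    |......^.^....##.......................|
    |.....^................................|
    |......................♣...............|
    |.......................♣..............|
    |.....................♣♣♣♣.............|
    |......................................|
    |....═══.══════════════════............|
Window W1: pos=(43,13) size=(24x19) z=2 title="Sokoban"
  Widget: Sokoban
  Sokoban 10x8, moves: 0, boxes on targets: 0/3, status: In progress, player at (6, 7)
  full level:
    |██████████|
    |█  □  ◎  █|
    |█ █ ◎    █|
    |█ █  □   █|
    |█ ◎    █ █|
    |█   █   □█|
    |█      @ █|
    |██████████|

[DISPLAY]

                                     
                                     
                                     
                                     
                               ┏━━━━━
                               ┃ Soko
━━━━━━━━━━━━━━━━━━━━━━━━━━┓    ┠─────
ator                      ┃    ┃█████
──────────────────────────┨    ┃█  □ 
.................^.^......┃    ┃█ █ ◎
................^^........┃    ┃█ █  
.═══.══════════════.......┃    ┃█ ◎  
..................^.......┃    ┃█   █
..........................┃    ┃█    
.............~..~~~.......┃    ┃█████
................~.........┃    ┃Moves
........@.................┃    ┃     
................~.........┃    ┃     
..........................┃    ┃     
..........................┃    ┃     
...#......................┃    ┃     
..##......................┃    ┃     


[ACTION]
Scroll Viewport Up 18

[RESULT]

                                     
                                     
                                     
                                     
                                     
                                     
                                     
                                     
                                     
                                     
                                     
                                     
                                     
                               ┏━━━━━
                               ┃ Soko
━━━━━━━━━━━━━━━━━━━━━━━━━━┓    ┠─────
ator                      ┃    ┃█████
──────────────────────────┨    ┃█  □ 
.................^.^......┃    ┃█ █ ◎
................^^........┃    ┃█ █  
.═══.══════════════.......┃    ┃█ ◎  
..................^.......┃    ┃█   █


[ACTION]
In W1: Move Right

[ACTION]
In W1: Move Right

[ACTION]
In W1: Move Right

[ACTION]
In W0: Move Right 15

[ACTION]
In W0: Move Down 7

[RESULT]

                                     
                                     
                                     
                                     
                                     
                                     
                                     
                                     
                                     
                                     
                                     
                                     
                                     
                               ┏━━━━━
                               ┃ Soko
━━━━━━━━━━━━━━━━━━━━━━━━━━┓    ┠─────
ator                      ┃    ┃█████
──────────────────────────┨    ┃█  □ 
............              ┃    ┃█ █ ◎
.~..........              ┃    ┃█ █  
............              ┃    ┃█ ◎  
............              ┃    ┃█   █


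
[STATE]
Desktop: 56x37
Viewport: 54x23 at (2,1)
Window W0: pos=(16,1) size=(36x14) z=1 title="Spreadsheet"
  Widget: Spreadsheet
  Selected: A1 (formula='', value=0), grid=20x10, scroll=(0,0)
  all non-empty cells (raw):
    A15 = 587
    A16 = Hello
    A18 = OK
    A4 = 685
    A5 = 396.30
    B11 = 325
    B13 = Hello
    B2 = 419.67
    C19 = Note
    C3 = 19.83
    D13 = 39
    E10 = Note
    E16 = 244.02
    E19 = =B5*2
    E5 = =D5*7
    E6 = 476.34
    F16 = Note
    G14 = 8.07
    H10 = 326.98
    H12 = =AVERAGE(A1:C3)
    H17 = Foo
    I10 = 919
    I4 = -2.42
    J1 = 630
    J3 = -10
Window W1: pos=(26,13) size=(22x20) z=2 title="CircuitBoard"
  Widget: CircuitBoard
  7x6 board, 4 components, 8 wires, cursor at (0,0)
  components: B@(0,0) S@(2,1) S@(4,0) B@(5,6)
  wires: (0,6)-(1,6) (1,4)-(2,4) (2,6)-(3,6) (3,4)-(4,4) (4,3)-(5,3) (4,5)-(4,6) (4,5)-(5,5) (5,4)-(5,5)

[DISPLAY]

              ┏━━━━━━━━━━━━━━━━━━━━━━━━━━━━━━━━━━┓    
              ┃ Spreadsheet                      ┃    
              ┠──────────────────────────────────┨    
              ┃A1:                               ┃    
              ┃       A       B       C       D  ┃    
              ┃----------------------------------┃    
              ┃  1      [0]       0       0      ┃    
              ┃  2        0  419.67       0      ┃    
              ┃  3        0       0   19.83      ┃    
              ┃  4      685       0       0      ┃    
              ┃  5   396.30       0       0      ┃    
              ┃  6        0       0       0      ┃    
              ┃  7      ┏━━━━━━━━━━━━━━━━━━━━┓   ┃    
              ┗━━━━━━━━━┃ CircuitBoard       ┃━━━┛    
                        ┠────────────────────┨        
                        ┃   0 1 2 3 4 5 6    ┃        
                        ┃0  [B]              ┃        
                        ┃                    ┃        
                        ┃1                   ┃        
                        ┃                    ┃        
                        ┃2       S           ┃        
                        ┃                    ┃        
                        ┃3                   ┃        


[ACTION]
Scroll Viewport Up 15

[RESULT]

                                                      
              ┏━━━━━━━━━━━━━━━━━━━━━━━━━━━━━━━━━━┓    
              ┃ Spreadsheet                      ┃    
              ┠──────────────────────────────────┨    
              ┃A1:                               ┃    
              ┃       A       B       C       D  ┃    
              ┃----------------------------------┃    
              ┃  1      [0]       0       0      ┃    
              ┃  2        0  419.67       0      ┃    
              ┃  3        0       0   19.83      ┃    
              ┃  4      685       0       0      ┃    
              ┃  5   396.30       0       0      ┃    
              ┃  6        0       0       0      ┃    
              ┃  7      ┏━━━━━━━━━━━━━━━━━━━━┓   ┃    
              ┗━━━━━━━━━┃ CircuitBoard       ┃━━━┛    
                        ┠────────────────────┨        
                        ┃   0 1 2 3 4 5 6    ┃        
                        ┃0  [B]              ┃        
                        ┃                    ┃        
                        ┃1                   ┃        
                        ┃                    ┃        
                        ┃2       S           ┃        
                        ┃                    ┃        


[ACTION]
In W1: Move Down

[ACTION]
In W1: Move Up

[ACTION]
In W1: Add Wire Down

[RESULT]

                                                      
              ┏━━━━━━━━━━━━━━━━━━━━━━━━━━━━━━━━━━┓    
              ┃ Spreadsheet                      ┃    
              ┠──────────────────────────────────┨    
              ┃A1:                               ┃    
              ┃       A       B       C       D  ┃    
              ┃----------------------------------┃    
              ┃  1      [0]       0       0      ┃    
              ┃  2        0  419.67       0      ┃    
              ┃  3        0       0   19.83      ┃    
              ┃  4      685       0       0      ┃    
              ┃  5   396.30       0       0      ┃    
              ┃  6        0       0       0      ┃    
              ┃  7      ┏━━━━━━━━━━━━━━━━━━━━┓   ┃    
              ┗━━━━━━━━━┃ CircuitBoard       ┃━━━┛    
                        ┠────────────────────┨        
                        ┃   0 1 2 3 4 5 6    ┃        
                        ┃0  [B]              ┃        
                        ┃    │               ┃        
                        ┃1   ·               ┃        
                        ┃                    ┃        
                        ┃2       S           ┃        
                        ┃                    ┃        


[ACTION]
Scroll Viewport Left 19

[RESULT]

                                                      
                ┏━━━━━━━━━━━━━━━━━━━━━━━━━━━━━━━━━━┓  
                ┃ Spreadsheet                      ┃  
                ┠──────────────────────────────────┨  
                ┃A1:                               ┃  
                ┃       A       B       C       D  ┃  
                ┃----------------------------------┃  
                ┃  1      [0]       0       0      ┃  
                ┃  2        0  419.67       0      ┃  
                ┃  3        0       0   19.83      ┃  
                ┃  4      685       0       0      ┃  
                ┃  5   396.30       0       0      ┃  
                ┃  6        0       0       0      ┃  
                ┃  7      ┏━━━━━━━━━━━━━━━━━━━━┓   ┃  
                ┗━━━━━━━━━┃ CircuitBoard       ┃━━━┛  
                          ┠────────────────────┨      
                          ┃   0 1 2 3 4 5 6    ┃      
                          ┃0  [B]              ┃      
                          ┃    │               ┃      
                          ┃1   ·               ┃      
                          ┃                    ┃      
                          ┃2       S           ┃      
                          ┃                    ┃      


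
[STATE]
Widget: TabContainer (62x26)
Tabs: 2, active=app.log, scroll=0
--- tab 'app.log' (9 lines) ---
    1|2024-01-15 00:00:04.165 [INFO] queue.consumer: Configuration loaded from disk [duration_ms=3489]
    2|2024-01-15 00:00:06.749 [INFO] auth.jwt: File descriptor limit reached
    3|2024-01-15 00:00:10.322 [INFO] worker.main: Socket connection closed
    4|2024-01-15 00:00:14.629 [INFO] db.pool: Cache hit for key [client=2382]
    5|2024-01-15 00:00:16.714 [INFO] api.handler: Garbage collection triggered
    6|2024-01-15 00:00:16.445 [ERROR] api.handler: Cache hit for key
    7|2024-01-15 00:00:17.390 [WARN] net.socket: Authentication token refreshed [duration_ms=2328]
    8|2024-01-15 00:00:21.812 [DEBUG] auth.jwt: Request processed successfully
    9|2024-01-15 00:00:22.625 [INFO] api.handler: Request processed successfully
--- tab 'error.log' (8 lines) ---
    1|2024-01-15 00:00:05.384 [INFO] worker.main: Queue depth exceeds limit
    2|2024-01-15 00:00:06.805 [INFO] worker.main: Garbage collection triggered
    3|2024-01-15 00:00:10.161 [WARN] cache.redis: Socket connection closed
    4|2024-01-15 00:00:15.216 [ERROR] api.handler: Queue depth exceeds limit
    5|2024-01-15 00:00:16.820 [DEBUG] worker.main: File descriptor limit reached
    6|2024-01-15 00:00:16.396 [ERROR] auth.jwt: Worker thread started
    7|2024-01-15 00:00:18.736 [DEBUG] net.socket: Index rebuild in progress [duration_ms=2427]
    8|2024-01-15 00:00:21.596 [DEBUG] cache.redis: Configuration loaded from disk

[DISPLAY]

[app.log]│ error.log                                          
──────────────────────────────────────────────────────────────
2024-01-15 00:00:04.165 [INFO] queue.consumer: Configuration l
2024-01-15 00:00:06.749 [INFO] auth.jwt: File descriptor limit
2024-01-15 00:00:10.322 [INFO] worker.main: Socket connection 
2024-01-15 00:00:14.629 [INFO] db.pool: Cache hit for key [cli
2024-01-15 00:00:16.714 [INFO] api.handler: Garbage collection
2024-01-15 00:00:16.445 [ERROR] api.handler: Cache hit for key
2024-01-15 00:00:17.390 [WARN] net.socket: Authentication toke
2024-01-15 00:00:21.812 [DEBUG] auth.jwt: Request processed su
2024-01-15 00:00:22.625 [INFO] api.handler: Request processed 
                                                              
                                                              
                                                              
                                                              
                                                              
                                                              
                                                              
                                                              
                                                              
                                                              
                                                              
                                                              
                                                              
                                                              
                                                              


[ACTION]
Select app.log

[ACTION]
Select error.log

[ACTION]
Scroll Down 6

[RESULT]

 app.log │[error.log]                                         
──────────────────────────────────────────────────────────────
2024-01-15 00:00:18.736 [DEBUG] net.socket: Index rebuild in p
2024-01-15 00:00:21.596 [DEBUG] cache.redis: Configuration loa
                                                              
                                                              
                                                              
                                                              
                                                              
                                                              
                                                              
                                                              
                                                              
                                                              
                                                              
                                                              
                                                              
                                                              
                                                              
                                                              
                                                              
                                                              
                                                              
                                                              
                                                              
                                                              


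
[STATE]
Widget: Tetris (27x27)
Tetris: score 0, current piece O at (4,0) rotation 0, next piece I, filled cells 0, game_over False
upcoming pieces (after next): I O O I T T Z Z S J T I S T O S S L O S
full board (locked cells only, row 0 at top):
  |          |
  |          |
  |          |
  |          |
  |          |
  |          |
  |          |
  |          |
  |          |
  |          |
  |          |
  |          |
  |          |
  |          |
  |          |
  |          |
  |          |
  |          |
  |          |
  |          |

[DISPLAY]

    ▓▓    │Next:           
    ▓▓    │████            
          │                
          │                
          │                
          │                
          │Score:          
          │0               
          │                
          │                
          │                
          │                
          │                
          │                
          │                
          │                
          │                
          │                
          │                
          │                
          │                
          │                
          │                
          │                
          │                
          │                
          │                


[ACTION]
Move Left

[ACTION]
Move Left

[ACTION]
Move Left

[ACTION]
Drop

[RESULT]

          │Next:           
 ▓▓       │████            
 ▓▓       │                
          │                
          │                
          │                
          │Score:          
          │0               
          │                
          │                
          │                
          │                
          │                
          │                
          │                
          │                
          │                
          │                
          │                
          │                
          │                
          │                
          │                
          │                
          │                
          │                
          │                


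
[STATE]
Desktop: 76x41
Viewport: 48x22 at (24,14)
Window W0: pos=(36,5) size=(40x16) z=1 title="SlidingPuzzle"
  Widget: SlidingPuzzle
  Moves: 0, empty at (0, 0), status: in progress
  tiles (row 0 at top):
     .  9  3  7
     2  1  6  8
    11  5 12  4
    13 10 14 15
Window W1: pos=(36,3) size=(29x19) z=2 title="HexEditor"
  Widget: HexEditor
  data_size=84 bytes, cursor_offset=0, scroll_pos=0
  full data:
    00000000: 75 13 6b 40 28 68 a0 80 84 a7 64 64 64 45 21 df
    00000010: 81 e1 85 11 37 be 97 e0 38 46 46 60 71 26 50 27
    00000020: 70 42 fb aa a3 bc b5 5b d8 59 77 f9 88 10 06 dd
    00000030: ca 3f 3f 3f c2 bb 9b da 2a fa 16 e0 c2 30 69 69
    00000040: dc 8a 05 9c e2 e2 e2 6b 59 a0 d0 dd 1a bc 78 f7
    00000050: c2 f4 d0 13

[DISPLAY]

            ┃                           ┃       
            ┃                           ┃       
            ┃                           ┃       
            ┃                           ┃       
            ┃                           ┃       
            ┃                           ┃       
            ┃                           ┃━━━━━━━
            ┗━━━━━━━━━━━━━━━━━━━━━━━━━━━┛       
                                                
                                                
                                                
                                                
                                                
                                                
                                                
                                                
                                                
                                                
                                                
                                                
                                                
                                                


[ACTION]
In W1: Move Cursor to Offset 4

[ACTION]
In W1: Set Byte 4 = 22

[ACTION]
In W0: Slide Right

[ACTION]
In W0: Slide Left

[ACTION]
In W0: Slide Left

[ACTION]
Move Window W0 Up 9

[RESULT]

            ┃                           ┃       
            ┃                           ┃━━━━━━━
            ┃                           ┃       
            ┃                           ┃       
            ┃                           ┃       
            ┃                           ┃       
            ┃                           ┃       
            ┗━━━━━━━━━━━━━━━━━━━━━━━━━━━┛       
                                                
                                                
                                                
                                                
                                                
                                                
                                                
                                                
                                                
                                                
                                                
                                                
                                                
                                                


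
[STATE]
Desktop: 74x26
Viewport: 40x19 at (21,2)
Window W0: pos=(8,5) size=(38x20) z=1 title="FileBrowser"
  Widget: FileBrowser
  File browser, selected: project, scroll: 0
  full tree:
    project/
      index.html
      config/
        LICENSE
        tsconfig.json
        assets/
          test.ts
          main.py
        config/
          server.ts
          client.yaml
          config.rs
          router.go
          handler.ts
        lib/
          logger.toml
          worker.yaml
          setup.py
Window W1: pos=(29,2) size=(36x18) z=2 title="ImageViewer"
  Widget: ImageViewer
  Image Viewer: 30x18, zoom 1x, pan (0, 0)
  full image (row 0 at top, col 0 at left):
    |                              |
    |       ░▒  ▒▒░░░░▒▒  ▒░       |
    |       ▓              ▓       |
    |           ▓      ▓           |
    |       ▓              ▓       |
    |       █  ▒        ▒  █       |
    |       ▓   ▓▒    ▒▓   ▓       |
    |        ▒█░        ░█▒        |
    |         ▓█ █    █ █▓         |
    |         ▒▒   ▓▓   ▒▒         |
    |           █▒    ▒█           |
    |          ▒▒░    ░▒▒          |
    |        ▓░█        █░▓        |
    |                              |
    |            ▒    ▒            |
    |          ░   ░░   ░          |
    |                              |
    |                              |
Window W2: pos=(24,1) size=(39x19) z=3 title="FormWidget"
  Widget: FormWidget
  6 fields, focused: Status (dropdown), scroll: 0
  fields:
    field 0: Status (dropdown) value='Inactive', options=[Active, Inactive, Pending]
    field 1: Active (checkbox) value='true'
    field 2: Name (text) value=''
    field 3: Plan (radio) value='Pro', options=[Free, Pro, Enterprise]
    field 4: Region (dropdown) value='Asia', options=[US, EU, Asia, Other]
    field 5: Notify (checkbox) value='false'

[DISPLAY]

   ┃ FormWidget                         
   ┠────────────────────────────────────
   ┃> Status:     [Inactive            ▼
━━━┃  Active:     [x]                   
   ┃  Name:       [                     
───┃  Plan:       ( ) Free  (●) Pro  ( )
t/ ┃  Region:     [Asia                ▼
ml ┃  Notify:     [ ]                   
ig/┃                                    
   ┃                                    
   ┃                                    
   ┃                                    
   ┃                                    
   ┃                                    
   ┃                                    
   ┃                                    
   ┃                                    
   ┗━━━━━━━━━━━━━━━━━━━━━━━━━━━━━━━━━━━━
                        ┃               


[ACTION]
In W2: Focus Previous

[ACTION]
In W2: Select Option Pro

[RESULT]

   ┃ FormWidget                         
   ┠────────────────────────────────────
   ┃  Status:     [Inactive            ▼
━━━┃  Active:     [x]                   
   ┃  Name:       [                     
───┃  Plan:       ( ) Free  (●) Pro  ( )
t/ ┃  Region:     [Asia                ▼
ml ┃> Notify:     [ ]                   
ig/┃                                    
   ┃                                    
   ┃                                    
   ┃                                    
   ┃                                    
   ┃                                    
   ┃                                    
   ┃                                    
   ┃                                    
   ┗━━━━━━━━━━━━━━━━━━━━━━━━━━━━━━━━━━━━
                        ┃               


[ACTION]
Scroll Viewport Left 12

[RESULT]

               ┃ FormWidget             
               ┠────────────────────────
               ┃  Status:     [Inactive 
━━━━━━━━━━━━━━━┃  Active:     [x]       
 FileBrowser   ┃  Name:       [         
───────────────┃  Plan:       ( ) Free  
> [-] project/ ┃  Region:     [Asia     
    index.html ┃> Notify:     [ ]       
    [+] config/┃                        
               ┃                        
               ┃                        
               ┃                        
               ┃                        
               ┃                        
               ┃                        
               ┃                        
               ┃                        
               ┗━━━━━━━━━━━━━━━━━━━━━━━━
                                    ┃   


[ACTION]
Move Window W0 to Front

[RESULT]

               ┃ FormWidget             
               ┠────────────────────────
               ┃  Status:     [Inactive 
━━━━━━━━━━━━━━━━━━━━━━━━━━━━━━━━━━━━┓   
 FileBrowser                        ┃   
────────────────────────────────────┨e  
> [-] project/                      ┃   
    index.html                      ┃   
    [+] config/                     ┃   
                                    ┃   
                                    ┃   
                                    ┃   
                                    ┃   
                                    ┃   
                                    ┃   
                                    ┃   
                                    ┃   
                                    ┃━━━
                                    ┃   


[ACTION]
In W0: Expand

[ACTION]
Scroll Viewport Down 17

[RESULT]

────────────────────────────────────┨e  
> [-] project/                      ┃   
    index.html                      ┃   
    [+] config/                     ┃   
                                    ┃   
                                    ┃   
                                    ┃   
                                    ┃   
                                    ┃   
                                    ┃   
                                    ┃   
                                    ┃   
                                    ┃━━━
                                    ┃   
                                    ┃   
                                    ┃   
                                    ┃   
━━━━━━━━━━━━━━━━━━━━━━━━━━━━━━━━━━━━┛   
                                        


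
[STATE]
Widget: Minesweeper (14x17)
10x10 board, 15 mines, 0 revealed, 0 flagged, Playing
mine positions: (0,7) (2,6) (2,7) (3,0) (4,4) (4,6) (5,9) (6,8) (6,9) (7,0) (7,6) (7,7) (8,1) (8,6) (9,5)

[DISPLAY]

■■■■■■■■■■    
■■■■■■■■■■    
■■■■■■■■■■    
■■■■■■■■■■    
■■■■■■■■■■    
■■■■■■■■■■    
■■■■■■■■■■    
■■■■■■■■■■    
■■■■■■■■■■    
■■■■■■■■■■    
              
              
              
              
              
              
              


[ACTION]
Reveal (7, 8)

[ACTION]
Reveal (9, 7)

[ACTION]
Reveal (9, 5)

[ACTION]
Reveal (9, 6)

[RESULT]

■■■■■■■✹■■    
■■■■■■■■■■    
■■■■■■✹✹■■    
✹■■■■■■■■■    
■■■■✹■✹■■■    
■■■■■■■■■✹    
■■■■■■■■✹✹    
✹■■■■■✹✹3■    
■✹■■■■✹■■■    
■■■■■✹■1■■    
              
              
              
              
              
              
              


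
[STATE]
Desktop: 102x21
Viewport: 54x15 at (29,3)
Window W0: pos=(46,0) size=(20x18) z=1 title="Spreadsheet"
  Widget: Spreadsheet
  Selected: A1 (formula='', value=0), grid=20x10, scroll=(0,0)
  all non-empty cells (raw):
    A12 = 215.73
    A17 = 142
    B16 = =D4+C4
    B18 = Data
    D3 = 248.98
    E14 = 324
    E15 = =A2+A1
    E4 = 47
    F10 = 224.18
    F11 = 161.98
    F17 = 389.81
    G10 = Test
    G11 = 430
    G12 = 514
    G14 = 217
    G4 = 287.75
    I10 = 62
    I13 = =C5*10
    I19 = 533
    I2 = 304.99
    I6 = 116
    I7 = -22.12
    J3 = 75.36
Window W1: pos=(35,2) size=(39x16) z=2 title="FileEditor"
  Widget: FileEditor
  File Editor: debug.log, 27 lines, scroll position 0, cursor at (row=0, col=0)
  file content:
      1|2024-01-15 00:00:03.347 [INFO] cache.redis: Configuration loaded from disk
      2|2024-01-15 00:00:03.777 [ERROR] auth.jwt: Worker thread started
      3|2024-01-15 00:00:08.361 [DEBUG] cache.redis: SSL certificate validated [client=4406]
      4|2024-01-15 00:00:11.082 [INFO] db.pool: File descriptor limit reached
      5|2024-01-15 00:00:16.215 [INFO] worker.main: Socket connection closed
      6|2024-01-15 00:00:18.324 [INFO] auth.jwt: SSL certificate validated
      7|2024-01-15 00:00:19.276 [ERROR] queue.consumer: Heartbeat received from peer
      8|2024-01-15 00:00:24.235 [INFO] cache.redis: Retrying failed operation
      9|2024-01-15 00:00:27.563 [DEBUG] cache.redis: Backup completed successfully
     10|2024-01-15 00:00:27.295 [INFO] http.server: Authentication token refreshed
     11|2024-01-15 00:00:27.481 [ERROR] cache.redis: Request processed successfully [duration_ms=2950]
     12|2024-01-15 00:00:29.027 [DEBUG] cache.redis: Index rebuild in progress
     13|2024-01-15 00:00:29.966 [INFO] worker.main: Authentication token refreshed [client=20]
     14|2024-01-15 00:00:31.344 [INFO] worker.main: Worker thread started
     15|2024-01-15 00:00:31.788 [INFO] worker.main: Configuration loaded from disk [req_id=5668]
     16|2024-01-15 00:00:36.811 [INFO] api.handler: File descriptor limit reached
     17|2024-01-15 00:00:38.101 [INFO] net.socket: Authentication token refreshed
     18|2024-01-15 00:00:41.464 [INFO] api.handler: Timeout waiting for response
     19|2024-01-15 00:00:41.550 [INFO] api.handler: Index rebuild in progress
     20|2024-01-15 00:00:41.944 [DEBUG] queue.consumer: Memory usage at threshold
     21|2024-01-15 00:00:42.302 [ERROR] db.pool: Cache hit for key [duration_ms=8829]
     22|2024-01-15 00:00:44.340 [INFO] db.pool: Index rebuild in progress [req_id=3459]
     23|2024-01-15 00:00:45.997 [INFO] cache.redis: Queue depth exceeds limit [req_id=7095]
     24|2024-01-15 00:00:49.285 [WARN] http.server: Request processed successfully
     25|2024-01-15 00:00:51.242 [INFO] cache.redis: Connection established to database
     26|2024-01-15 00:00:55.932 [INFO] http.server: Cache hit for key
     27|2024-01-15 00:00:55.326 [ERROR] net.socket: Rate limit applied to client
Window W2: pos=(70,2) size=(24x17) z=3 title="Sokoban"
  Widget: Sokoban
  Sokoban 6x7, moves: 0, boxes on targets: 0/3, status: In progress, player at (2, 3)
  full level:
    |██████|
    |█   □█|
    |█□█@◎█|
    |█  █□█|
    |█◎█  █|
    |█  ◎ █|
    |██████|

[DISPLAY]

      ┃ FileEditor                       ┃ Sokoban    
      ┠──────────────────────────────────┠────────────
      ┃█024-01-15 00:00:03.347 [INFO] cac┃██████      
      ┃2024-01-15 00:00:03.777 [ERROR] au┃█   □█      
      ┃2024-01-15 00:00:08.361 [DEBUG] ca┃█□█@◎█      
      ┃2024-01-15 00:00:11.082 [INFO] db.┃█  █□█      
      ┃2024-01-15 00:00:16.215 [INFO] wor┃█◎█  █      
      ┃2024-01-15 00:00:18.324 [INFO] aut┃█  ◎ █      
      ┃2024-01-15 00:00:19.276 [ERROR] qu┃██████      
      ┃2024-01-15 00:00:24.235 [INFO] cac┃Moves: 0  0/
      ┃2024-01-15 00:00:27.563 [DEBUG] ca┃            
      ┃2024-01-15 00:00:27.295 [INFO] htt┃            
      ┃2024-01-15 00:00:27.481 [ERROR] ca┃            
      ┃2024-01-15 00:00:29.027 [DEBUG] ca┃            
      ┗━━━━━━━━━━━━━━━━━━━━━━━━━━━━━━━━━━┃            


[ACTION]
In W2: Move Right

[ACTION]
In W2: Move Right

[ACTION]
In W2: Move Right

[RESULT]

      ┃ FileEditor                       ┃ Sokoban    
      ┠──────────────────────────────────┠────────────
      ┃█024-01-15 00:00:03.347 [INFO] cac┃██████      
      ┃2024-01-15 00:00:03.777 [ERROR] au┃█   □█      
      ┃2024-01-15 00:00:08.361 [DEBUG] ca┃█□█ +█      
      ┃2024-01-15 00:00:11.082 [INFO] db.┃█  █□█      
      ┃2024-01-15 00:00:16.215 [INFO] wor┃█◎█  █      
      ┃2024-01-15 00:00:18.324 [INFO] aut┃█  ◎ █      
      ┃2024-01-15 00:00:19.276 [ERROR] qu┃██████      
      ┃2024-01-15 00:00:24.235 [INFO] cac┃Moves: 1  0/
      ┃2024-01-15 00:00:27.563 [DEBUG] ca┃            
      ┃2024-01-15 00:00:27.295 [INFO] htt┃            
      ┃2024-01-15 00:00:27.481 [ERROR] ca┃            
      ┃2024-01-15 00:00:29.027 [DEBUG] ca┃            
      ┗━━━━━━━━━━━━━━━━━━━━━━━━━━━━━━━━━━┃            


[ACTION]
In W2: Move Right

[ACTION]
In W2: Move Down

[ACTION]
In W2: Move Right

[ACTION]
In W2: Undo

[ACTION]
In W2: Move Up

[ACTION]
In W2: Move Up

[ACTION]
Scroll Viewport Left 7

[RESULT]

             ┃ FileEditor                       ┃ Soko
             ┠──────────────────────────────────┠─────
             ┃█024-01-15 00:00:03.347 [INFO] cac┃█████
             ┃2024-01-15 00:00:03.777 [ERROR] au┃█   □
             ┃2024-01-15 00:00:08.361 [DEBUG] ca┃█□█ +
             ┃2024-01-15 00:00:11.082 [INFO] db.┃█  █□
             ┃2024-01-15 00:00:16.215 [INFO] wor┃█◎█  
             ┃2024-01-15 00:00:18.324 [INFO] aut┃█  ◎ 
             ┃2024-01-15 00:00:19.276 [ERROR] qu┃█████
             ┃2024-01-15 00:00:24.235 [INFO] cac┃Moves
             ┃2024-01-15 00:00:27.563 [DEBUG] ca┃     
             ┃2024-01-15 00:00:27.295 [INFO] htt┃     
             ┃2024-01-15 00:00:27.481 [ERROR] ca┃     
             ┃2024-01-15 00:00:29.027 [DEBUG] ca┃     
             ┗━━━━━━━━━━━━━━━━━━━━━━━━━━━━━━━━━━┃     
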